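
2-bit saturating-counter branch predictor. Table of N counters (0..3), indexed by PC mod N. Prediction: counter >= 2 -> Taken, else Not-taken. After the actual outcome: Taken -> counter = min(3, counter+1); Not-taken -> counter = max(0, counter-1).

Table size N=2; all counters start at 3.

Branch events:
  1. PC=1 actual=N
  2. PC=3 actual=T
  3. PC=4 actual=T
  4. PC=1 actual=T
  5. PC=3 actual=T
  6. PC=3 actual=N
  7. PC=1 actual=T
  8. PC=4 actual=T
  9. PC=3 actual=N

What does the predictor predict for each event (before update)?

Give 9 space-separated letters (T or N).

Ev 1: PC=1 idx=1 pred=T actual=N -> ctr[1]=2
Ev 2: PC=3 idx=1 pred=T actual=T -> ctr[1]=3
Ev 3: PC=4 idx=0 pred=T actual=T -> ctr[0]=3
Ev 4: PC=1 idx=1 pred=T actual=T -> ctr[1]=3
Ev 5: PC=3 idx=1 pred=T actual=T -> ctr[1]=3
Ev 6: PC=3 idx=1 pred=T actual=N -> ctr[1]=2
Ev 7: PC=1 idx=1 pred=T actual=T -> ctr[1]=3
Ev 8: PC=4 idx=0 pred=T actual=T -> ctr[0]=3
Ev 9: PC=3 idx=1 pred=T actual=N -> ctr[1]=2

Answer: T T T T T T T T T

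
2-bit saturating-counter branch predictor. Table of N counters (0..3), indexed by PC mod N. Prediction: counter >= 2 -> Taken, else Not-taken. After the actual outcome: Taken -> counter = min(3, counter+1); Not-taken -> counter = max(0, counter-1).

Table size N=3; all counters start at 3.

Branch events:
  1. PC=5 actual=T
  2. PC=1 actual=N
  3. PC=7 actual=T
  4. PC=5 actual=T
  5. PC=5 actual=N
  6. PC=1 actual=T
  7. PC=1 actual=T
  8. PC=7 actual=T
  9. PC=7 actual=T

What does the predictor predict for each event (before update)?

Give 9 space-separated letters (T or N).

Answer: T T T T T T T T T

Derivation:
Ev 1: PC=5 idx=2 pred=T actual=T -> ctr[2]=3
Ev 2: PC=1 idx=1 pred=T actual=N -> ctr[1]=2
Ev 3: PC=7 idx=1 pred=T actual=T -> ctr[1]=3
Ev 4: PC=5 idx=2 pred=T actual=T -> ctr[2]=3
Ev 5: PC=5 idx=2 pred=T actual=N -> ctr[2]=2
Ev 6: PC=1 idx=1 pred=T actual=T -> ctr[1]=3
Ev 7: PC=1 idx=1 pred=T actual=T -> ctr[1]=3
Ev 8: PC=7 idx=1 pred=T actual=T -> ctr[1]=3
Ev 9: PC=7 idx=1 pred=T actual=T -> ctr[1]=3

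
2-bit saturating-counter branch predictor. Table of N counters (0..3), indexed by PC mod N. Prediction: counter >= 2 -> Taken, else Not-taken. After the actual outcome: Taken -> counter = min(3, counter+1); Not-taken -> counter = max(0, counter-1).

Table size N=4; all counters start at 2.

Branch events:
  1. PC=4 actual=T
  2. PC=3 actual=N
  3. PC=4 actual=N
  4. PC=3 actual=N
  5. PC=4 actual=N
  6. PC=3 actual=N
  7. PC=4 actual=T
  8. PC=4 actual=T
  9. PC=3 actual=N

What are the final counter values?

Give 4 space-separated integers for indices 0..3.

Answer: 3 2 2 0

Derivation:
Ev 1: PC=4 idx=0 pred=T actual=T -> ctr[0]=3
Ev 2: PC=3 idx=3 pred=T actual=N -> ctr[3]=1
Ev 3: PC=4 idx=0 pred=T actual=N -> ctr[0]=2
Ev 4: PC=3 idx=3 pred=N actual=N -> ctr[3]=0
Ev 5: PC=4 idx=0 pred=T actual=N -> ctr[0]=1
Ev 6: PC=3 idx=3 pred=N actual=N -> ctr[3]=0
Ev 7: PC=4 idx=0 pred=N actual=T -> ctr[0]=2
Ev 8: PC=4 idx=0 pred=T actual=T -> ctr[0]=3
Ev 9: PC=3 idx=3 pred=N actual=N -> ctr[3]=0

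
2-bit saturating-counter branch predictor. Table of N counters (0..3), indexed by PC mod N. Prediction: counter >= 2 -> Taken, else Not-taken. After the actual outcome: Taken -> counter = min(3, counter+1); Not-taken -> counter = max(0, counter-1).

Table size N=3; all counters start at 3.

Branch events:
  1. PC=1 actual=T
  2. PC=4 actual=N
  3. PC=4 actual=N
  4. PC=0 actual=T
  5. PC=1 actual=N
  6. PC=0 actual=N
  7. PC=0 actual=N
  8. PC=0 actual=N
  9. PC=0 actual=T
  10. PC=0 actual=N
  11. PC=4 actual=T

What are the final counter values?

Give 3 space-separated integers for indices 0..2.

Ev 1: PC=1 idx=1 pred=T actual=T -> ctr[1]=3
Ev 2: PC=4 idx=1 pred=T actual=N -> ctr[1]=2
Ev 3: PC=4 idx=1 pred=T actual=N -> ctr[1]=1
Ev 4: PC=0 idx=0 pred=T actual=T -> ctr[0]=3
Ev 5: PC=1 idx=1 pred=N actual=N -> ctr[1]=0
Ev 6: PC=0 idx=0 pred=T actual=N -> ctr[0]=2
Ev 7: PC=0 idx=0 pred=T actual=N -> ctr[0]=1
Ev 8: PC=0 idx=0 pred=N actual=N -> ctr[0]=0
Ev 9: PC=0 idx=0 pred=N actual=T -> ctr[0]=1
Ev 10: PC=0 idx=0 pred=N actual=N -> ctr[0]=0
Ev 11: PC=4 idx=1 pred=N actual=T -> ctr[1]=1

Answer: 0 1 3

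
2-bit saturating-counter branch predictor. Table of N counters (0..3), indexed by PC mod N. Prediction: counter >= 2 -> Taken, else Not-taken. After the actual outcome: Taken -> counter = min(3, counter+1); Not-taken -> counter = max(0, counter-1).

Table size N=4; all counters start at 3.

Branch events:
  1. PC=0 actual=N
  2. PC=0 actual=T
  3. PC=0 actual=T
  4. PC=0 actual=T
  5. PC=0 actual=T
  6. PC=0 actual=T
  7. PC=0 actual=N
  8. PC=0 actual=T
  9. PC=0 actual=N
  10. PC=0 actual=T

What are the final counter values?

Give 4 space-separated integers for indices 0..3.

Ev 1: PC=0 idx=0 pred=T actual=N -> ctr[0]=2
Ev 2: PC=0 idx=0 pred=T actual=T -> ctr[0]=3
Ev 3: PC=0 idx=0 pred=T actual=T -> ctr[0]=3
Ev 4: PC=0 idx=0 pred=T actual=T -> ctr[0]=3
Ev 5: PC=0 idx=0 pred=T actual=T -> ctr[0]=3
Ev 6: PC=0 idx=0 pred=T actual=T -> ctr[0]=3
Ev 7: PC=0 idx=0 pred=T actual=N -> ctr[0]=2
Ev 8: PC=0 idx=0 pred=T actual=T -> ctr[0]=3
Ev 9: PC=0 idx=0 pred=T actual=N -> ctr[0]=2
Ev 10: PC=0 idx=0 pred=T actual=T -> ctr[0]=3

Answer: 3 3 3 3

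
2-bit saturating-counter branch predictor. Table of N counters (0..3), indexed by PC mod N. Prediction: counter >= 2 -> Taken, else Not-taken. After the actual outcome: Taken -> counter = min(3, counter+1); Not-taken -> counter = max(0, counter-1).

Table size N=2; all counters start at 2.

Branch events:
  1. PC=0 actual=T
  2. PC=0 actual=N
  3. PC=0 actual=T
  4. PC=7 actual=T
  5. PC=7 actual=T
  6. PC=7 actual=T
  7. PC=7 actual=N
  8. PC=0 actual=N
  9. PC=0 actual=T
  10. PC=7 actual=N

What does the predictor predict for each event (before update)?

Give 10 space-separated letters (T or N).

Ev 1: PC=0 idx=0 pred=T actual=T -> ctr[0]=3
Ev 2: PC=0 idx=0 pred=T actual=N -> ctr[0]=2
Ev 3: PC=0 idx=0 pred=T actual=T -> ctr[0]=3
Ev 4: PC=7 idx=1 pred=T actual=T -> ctr[1]=3
Ev 5: PC=7 idx=1 pred=T actual=T -> ctr[1]=3
Ev 6: PC=7 idx=1 pred=T actual=T -> ctr[1]=3
Ev 7: PC=7 idx=1 pred=T actual=N -> ctr[1]=2
Ev 8: PC=0 idx=0 pred=T actual=N -> ctr[0]=2
Ev 9: PC=0 idx=0 pred=T actual=T -> ctr[0]=3
Ev 10: PC=7 idx=1 pred=T actual=N -> ctr[1]=1

Answer: T T T T T T T T T T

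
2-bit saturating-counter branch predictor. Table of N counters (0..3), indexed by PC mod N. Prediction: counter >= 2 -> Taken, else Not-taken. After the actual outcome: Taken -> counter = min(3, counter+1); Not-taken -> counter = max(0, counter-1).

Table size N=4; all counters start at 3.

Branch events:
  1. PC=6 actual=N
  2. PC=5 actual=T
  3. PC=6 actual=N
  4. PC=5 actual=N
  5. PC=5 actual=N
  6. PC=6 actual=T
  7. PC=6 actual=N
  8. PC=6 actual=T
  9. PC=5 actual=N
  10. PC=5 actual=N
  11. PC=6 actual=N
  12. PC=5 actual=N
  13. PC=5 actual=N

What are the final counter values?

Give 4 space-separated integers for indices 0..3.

Answer: 3 0 1 3

Derivation:
Ev 1: PC=6 idx=2 pred=T actual=N -> ctr[2]=2
Ev 2: PC=5 idx=1 pred=T actual=T -> ctr[1]=3
Ev 3: PC=6 idx=2 pred=T actual=N -> ctr[2]=1
Ev 4: PC=5 idx=1 pred=T actual=N -> ctr[1]=2
Ev 5: PC=5 idx=1 pred=T actual=N -> ctr[1]=1
Ev 6: PC=6 idx=2 pred=N actual=T -> ctr[2]=2
Ev 7: PC=6 idx=2 pred=T actual=N -> ctr[2]=1
Ev 8: PC=6 idx=2 pred=N actual=T -> ctr[2]=2
Ev 9: PC=5 idx=1 pred=N actual=N -> ctr[1]=0
Ev 10: PC=5 idx=1 pred=N actual=N -> ctr[1]=0
Ev 11: PC=6 idx=2 pred=T actual=N -> ctr[2]=1
Ev 12: PC=5 idx=1 pred=N actual=N -> ctr[1]=0
Ev 13: PC=5 idx=1 pred=N actual=N -> ctr[1]=0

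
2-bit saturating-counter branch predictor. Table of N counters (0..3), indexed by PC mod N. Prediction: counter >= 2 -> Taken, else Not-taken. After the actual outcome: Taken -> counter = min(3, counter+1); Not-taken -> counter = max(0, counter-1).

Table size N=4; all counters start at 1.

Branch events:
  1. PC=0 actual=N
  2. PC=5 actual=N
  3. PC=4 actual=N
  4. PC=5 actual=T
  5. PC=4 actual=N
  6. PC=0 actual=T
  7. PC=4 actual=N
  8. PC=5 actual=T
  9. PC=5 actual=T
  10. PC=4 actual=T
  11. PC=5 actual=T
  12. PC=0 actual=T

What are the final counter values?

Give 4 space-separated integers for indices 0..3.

Ev 1: PC=0 idx=0 pred=N actual=N -> ctr[0]=0
Ev 2: PC=5 idx=1 pred=N actual=N -> ctr[1]=0
Ev 3: PC=4 idx=0 pred=N actual=N -> ctr[0]=0
Ev 4: PC=5 idx=1 pred=N actual=T -> ctr[1]=1
Ev 5: PC=4 idx=0 pred=N actual=N -> ctr[0]=0
Ev 6: PC=0 idx=0 pred=N actual=T -> ctr[0]=1
Ev 7: PC=4 idx=0 pred=N actual=N -> ctr[0]=0
Ev 8: PC=5 idx=1 pred=N actual=T -> ctr[1]=2
Ev 9: PC=5 idx=1 pred=T actual=T -> ctr[1]=3
Ev 10: PC=4 idx=0 pred=N actual=T -> ctr[0]=1
Ev 11: PC=5 idx=1 pred=T actual=T -> ctr[1]=3
Ev 12: PC=0 idx=0 pred=N actual=T -> ctr[0]=2

Answer: 2 3 1 1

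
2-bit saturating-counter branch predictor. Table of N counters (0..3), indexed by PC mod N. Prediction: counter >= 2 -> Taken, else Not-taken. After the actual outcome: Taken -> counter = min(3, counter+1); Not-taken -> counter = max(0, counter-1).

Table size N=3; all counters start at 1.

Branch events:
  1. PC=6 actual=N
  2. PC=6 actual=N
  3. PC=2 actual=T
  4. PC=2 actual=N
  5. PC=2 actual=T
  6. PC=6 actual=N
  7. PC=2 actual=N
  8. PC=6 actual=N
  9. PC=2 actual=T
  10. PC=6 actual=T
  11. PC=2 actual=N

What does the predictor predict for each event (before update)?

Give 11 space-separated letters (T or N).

Ev 1: PC=6 idx=0 pred=N actual=N -> ctr[0]=0
Ev 2: PC=6 idx=0 pred=N actual=N -> ctr[0]=0
Ev 3: PC=2 idx=2 pred=N actual=T -> ctr[2]=2
Ev 4: PC=2 idx=2 pred=T actual=N -> ctr[2]=1
Ev 5: PC=2 idx=2 pred=N actual=T -> ctr[2]=2
Ev 6: PC=6 idx=0 pred=N actual=N -> ctr[0]=0
Ev 7: PC=2 idx=2 pred=T actual=N -> ctr[2]=1
Ev 8: PC=6 idx=0 pred=N actual=N -> ctr[0]=0
Ev 9: PC=2 idx=2 pred=N actual=T -> ctr[2]=2
Ev 10: PC=6 idx=0 pred=N actual=T -> ctr[0]=1
Ev 11: PC=2 idx=2 pred=T actual=N -> ctr[2]=1

Answer: N N N T N N T N N N T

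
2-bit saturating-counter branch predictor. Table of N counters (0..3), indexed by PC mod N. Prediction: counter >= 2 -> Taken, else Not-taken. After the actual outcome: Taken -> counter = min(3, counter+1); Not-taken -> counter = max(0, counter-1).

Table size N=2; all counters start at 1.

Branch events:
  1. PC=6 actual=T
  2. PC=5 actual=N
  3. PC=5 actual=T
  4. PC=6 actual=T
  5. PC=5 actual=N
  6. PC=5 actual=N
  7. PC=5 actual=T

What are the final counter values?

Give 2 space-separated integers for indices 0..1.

Answer: 3 1

Derivation:
Ev 1: PC=6 idx=0 pred=N actual=T -> ctr[0]=2
Ev 2: PC=5 idx=1 pred=N actual=N -> ctr[1]=0
Ev 3: PC=5 idx=1 pred=N actual=T -> ctr[1]=1
Ev 4: PC=6 idx=0 pred=T actual=T -> ctr[0]=3
Ev 5: PC=5 idx=1 pred=N actual=N -> ctr[1]=0
Ev 6: PC=5 idx=1 pred=N actual=N -> ctr[1]=0
Ev 7: PC=5 idx=1 pred=N actual=T -> ctr[1]=1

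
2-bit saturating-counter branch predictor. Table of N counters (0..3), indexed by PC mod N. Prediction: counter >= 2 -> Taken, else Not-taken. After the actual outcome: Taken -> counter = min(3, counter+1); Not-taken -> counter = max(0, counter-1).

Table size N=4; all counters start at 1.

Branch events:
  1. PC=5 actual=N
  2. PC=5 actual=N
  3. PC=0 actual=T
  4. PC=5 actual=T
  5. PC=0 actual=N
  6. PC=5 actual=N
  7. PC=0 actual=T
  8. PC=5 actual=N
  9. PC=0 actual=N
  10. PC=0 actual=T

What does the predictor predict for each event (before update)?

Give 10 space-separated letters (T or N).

Answer: N N N N T N N N T N

Derivation:
Ev 1: PC=5 idx=1 pred=N actual=N -> ctr[1]=0
Ev 2: PC=5 idx=1 pred=N actual=N -> ctr[1]=0
Ev 3: PC=0 idx=0 pred=N actual=T -> ctr[0]=2
Ev 4: PC=5 idx=1 pred=N actual=T -> ctr[1]=1
Ev 5: PC=0 idx=0 pred=T actual=N -> ctr[0]=1
Ev 6: PC=5 idx=1 pred=N actual=N -> ctr[1]=0
Ev 7: PC=0 idx=0 pred=N actual=T -> ctr[0]=2
Ev 8: PC=5 idx=1 pred=N actual=N -> ctr[1]=0
Ev 9: PC=0 idx=0 pred=T actual=N -> ctr[0]=1
Ev 10: PC=0 idx=0 pred=N actual=T -> ctr[0]=2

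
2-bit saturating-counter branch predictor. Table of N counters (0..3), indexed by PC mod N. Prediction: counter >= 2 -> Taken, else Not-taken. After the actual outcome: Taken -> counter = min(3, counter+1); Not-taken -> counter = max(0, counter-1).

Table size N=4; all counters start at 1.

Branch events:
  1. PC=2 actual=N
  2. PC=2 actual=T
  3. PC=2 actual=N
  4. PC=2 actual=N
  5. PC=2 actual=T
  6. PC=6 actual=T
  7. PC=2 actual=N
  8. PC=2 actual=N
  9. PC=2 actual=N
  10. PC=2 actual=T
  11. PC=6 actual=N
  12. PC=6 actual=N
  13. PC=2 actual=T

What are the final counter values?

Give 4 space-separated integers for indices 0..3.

Answer: 1 1 1 1

Derivation:
Ev 1: PC=2 idx=2 pred=N actual=N -> ctr[2]=0
Ev 2: PC=2 idx=2 pred=N actual=T -> ctr[2]=1
Ev 3: PC=2 idx=2 pred=N actual=N -> ctr[2]=0
Ev 4: PC=2 idx=2 pred=N actual=N -> ctr[2]=0
Ev 5: PC=2 idx=2 pred=N actual=T -> ctr[2]=1
Ev 6: PC=6 idx=2 pred=N actual=T -> ctr[2]=2
Ev 7: PC=2 idx=2 pred=T actual=N -> ctr[2]=1
Ev 8: PC=2 idx=2 pred=N actual=N -> ctr[2]=0
Ev 9: PC=2 idx=2 pred=N actual=N -> ctr[2]=0
Ev 10: PC=2 idx=2 pred=N actual=T -> ctr[2]=1
Ev 11: PC=6 idx=2 pred=N actual=N -> ctr[2]=0
Ev 12: PC=6 idx=2 pred=N actual=N -> ctr[2]=0
Ev 13: PC=2 idx=2 pred=N actual=T -> ctr[2]=1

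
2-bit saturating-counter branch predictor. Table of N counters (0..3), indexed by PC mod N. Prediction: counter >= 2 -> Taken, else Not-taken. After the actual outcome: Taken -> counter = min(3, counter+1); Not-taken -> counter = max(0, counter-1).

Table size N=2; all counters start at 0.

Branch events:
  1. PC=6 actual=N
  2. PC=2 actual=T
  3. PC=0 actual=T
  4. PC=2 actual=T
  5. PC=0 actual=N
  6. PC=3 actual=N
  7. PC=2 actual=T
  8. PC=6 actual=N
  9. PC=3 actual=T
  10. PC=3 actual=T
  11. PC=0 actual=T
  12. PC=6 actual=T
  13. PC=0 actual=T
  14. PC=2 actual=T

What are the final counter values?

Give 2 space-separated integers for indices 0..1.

Answer: 3 2

Derivation:
Ev 1: PC=6 idx=0 pred=N actual=N -> ctr[0]=0
Ev 2: PC=2 idx=0 pred=N actual=T -> ctr[0]=1
Ev 3: PC=0 idx=0 pred=N actual=T -> ctr[0]=2
Ev 4: PC=2 idx=0 pred=T actual=T -> ctr[0]=3
Ev 5: PC=0 idx=0 pred=T actual=N -> ctr[0]=2
Ev 6: PC=3 idx=1 pred=N actual=N -> ctr[1]=0
Ev 7: PC=2 idx=0 pred=T actual=T -> ctr[0]=3
Ev 8: PC=6 idx=0 pred=T actual=N -> ctr[0]=2
Ev 9: PC=3 idx=1 pred=N actual=T -> ctr[1]=1
Ev 10: PC=3 idx=1 pred=N actual=T -> ctr[1]=2
Ev 11: PC=0 idx=0 pred=T actual=T -> ctr[0]=3
Ev 12: PC=6 idx=0 pred=T actual=T -> ctr[0]=3
Ev 13: PC=0 idx=0 pred=T actual=T -> ctr[0]=3
Ev 14: PC=2 idx=0 pred=T actual=T -> ctr[0]=3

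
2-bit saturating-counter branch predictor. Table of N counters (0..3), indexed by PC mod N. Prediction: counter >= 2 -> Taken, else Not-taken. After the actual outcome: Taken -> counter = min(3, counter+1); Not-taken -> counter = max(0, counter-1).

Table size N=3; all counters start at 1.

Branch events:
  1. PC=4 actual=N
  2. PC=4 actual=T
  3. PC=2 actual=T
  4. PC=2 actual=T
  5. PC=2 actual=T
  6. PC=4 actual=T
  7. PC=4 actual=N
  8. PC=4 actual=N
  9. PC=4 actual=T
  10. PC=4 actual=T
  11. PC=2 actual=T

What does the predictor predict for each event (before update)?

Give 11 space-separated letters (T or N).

Ev 1: PC=4 idx=1 pred=N actual=N -> ctr[1]=0
Ev 2: PC=4 idx=1 pred=N actual=T -> ctr[1]=1
Ev 3: PC=2 idx=2 pred=N actual=T -> ctr[2]=2
Ev 4: PC=2 idx=2 pred=T actual=T -> ctr[2]=3
Ev 5: PC=2 idx=2 pred=T actual=T -> ctr[2]=3
Ev 6: PC=4 idx=1 pred=N actual=T -> ctr[1]=2
Ev 7: PC=4 idx=1 pred=T actual=N -> ctr[1]=1
Ev 8: PC=4 idx=1 pred=N actual=N -> ctr[1]=0
Ev 9: PC=4 idx=1 pred=N actual=T -> ctr[1]=1
Ev 10: PC=4 idx=1 pred=N actual=T -> ctr[1]=2
Ev 11: PC=2 idx=2 pred=T actual=T -> ctr[2]=3

Answer: N N N T T N T N N N T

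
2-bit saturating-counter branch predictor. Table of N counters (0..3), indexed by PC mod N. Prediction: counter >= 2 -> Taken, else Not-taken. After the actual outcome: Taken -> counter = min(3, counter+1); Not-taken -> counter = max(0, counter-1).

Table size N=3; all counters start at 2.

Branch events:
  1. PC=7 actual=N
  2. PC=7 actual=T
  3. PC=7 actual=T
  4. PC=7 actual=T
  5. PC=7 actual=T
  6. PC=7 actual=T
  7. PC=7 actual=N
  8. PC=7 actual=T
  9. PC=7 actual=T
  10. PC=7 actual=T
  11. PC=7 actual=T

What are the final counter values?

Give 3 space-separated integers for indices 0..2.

Answer: 2 3 2

Derivation:
Ev 1: PC=7 idx=1 pred=T actual=N -> ctr[1]=1
Ev 2: PC=7 idx=1 pred=N actual=T -> ctr[1]=2
Ev 3: PC=7 idx=1 pred=T actual=T -> ctr[1]=3
Ev 4: PC=7 idx=1 pred=T actual=T -> ctr[1]=3
Ev 5: PC=7 idx=1 pred=T actual=T -> ctr[1]=3
Ev 6: PC=7 idx=1 pred=T actual=T -> ctr[1]=3
Ev 7: PC=7 idx=1 pred=T actual=N -> ctr[1]=2
Ev 8: PC=7 idx=1 pred=T actual=T -> ctr[1]=3
Ev 9: PC=7 idx=1 pred=T actual=T -> ctr[1]=3
Ev 10: PC=7 idx=1 pred=T actual=T -> ctr[1]=3
Ev 11: PC=7 idx=1 pred=T actual=T -> ctr[1]=3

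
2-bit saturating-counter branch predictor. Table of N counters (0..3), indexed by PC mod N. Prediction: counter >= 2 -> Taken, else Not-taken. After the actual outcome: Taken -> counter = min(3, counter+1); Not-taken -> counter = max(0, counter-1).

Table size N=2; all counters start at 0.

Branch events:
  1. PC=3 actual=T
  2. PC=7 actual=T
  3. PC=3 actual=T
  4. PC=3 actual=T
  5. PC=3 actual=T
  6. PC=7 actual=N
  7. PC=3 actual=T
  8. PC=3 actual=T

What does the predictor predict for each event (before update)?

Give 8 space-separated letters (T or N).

Ev 1: PC=3 idx=1 pred=N actual=T -> ctr[1]=1
Ev 2: PC=7 idx=1 pred=N actual=T -> ctr[1]=2
Ev 3: PC=3 idx=1 pred=T actual=T -> ctr[1]=3
Ev 4: PC=3 idx=1 pred=T actual=T -> ctr[1]=3
Ev 5: PC=3 idx=1 pred=T actual=T -> ctr[1]=3
Ev 6: PC=7 idx=1 pred=T actual=N -> ctr[1]=2
Ev 7: PC=3 idx=1 pred=T actual=T -> ctr[1]=3
Ev 8: PC=3 idx=1 pred=T actual=T -> ctr[1]=3

Answer: N N T T T T T T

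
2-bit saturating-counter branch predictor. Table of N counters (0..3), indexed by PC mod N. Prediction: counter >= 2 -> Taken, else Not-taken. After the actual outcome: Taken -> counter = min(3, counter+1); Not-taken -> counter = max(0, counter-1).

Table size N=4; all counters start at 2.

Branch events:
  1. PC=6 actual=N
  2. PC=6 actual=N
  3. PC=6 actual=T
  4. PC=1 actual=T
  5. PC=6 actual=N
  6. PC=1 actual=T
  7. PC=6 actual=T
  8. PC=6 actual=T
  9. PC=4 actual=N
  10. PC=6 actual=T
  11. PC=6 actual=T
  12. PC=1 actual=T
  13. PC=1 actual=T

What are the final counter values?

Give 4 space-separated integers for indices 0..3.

Ev 1: PC=6 idx=2 pred=T actual=N -> ctr[2]=1
Ev 2: PC=6 idx=2 pred=N actual=N -> ctr[2]=0
Ev 3: PC=6 idx=2 pred=N actual=T -> ctr[2]=1
Ev 4: PC=1 idx=1 pred=T actual=T -> ctr[1]=3
Ev 5: PC=6 idx=2 pred=N actual=N -> ctr[2]=0
Ev 6: PC=1 idx=1 pred=T actual=T -> ctr[1]=3
Ev 7: PC=6 idx=2 pred=N actual=T -> ctr[2]=1
Ev 8: PC=6 idx=2 pred=N actual=T -> ctr[2]=2
Ev 9: PC=4 idx=0 pred=T actual=N -> ctr[0]=1
Ev 10: PC=6 idx=2 pred=T actual=T -> ctr[2]=3
Ev 11: PC=6 idx=2 pred=T actual=T -> ctr[2]=3
Ev 12: PC=1 idx=1 pred=T actual=T -> ctr[1]=3
Ev 13: PC=1 idx=1 pred=T actual=T -> ctr[1]=3

Answer: 1 3 3 2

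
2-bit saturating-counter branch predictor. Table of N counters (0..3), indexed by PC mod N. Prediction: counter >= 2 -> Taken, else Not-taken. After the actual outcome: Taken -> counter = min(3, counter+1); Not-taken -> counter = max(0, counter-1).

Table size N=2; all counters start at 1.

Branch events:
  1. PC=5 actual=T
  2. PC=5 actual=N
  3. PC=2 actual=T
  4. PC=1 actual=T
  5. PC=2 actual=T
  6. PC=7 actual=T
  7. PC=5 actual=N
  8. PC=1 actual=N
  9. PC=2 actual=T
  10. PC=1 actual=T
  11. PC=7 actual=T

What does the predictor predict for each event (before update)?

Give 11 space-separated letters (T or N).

Answer: N T N N T T T T T N T

Derivation:
Ev 1: PC=5 idx=1 pred=N actual=T -> ctr[1]=2
Ev 2: PC=5 idx=1 pred=T actual=N -> ctr[1]=1
Ev 3: PC=2 idx=0 pred=N actual=T -> ctr[0]=2
Ev 4: PC=1 idx=1 pred=N actual=T -> ctr[1]=2
Ev 5: PC=2 idx=0 pred=T actual=T -> ctr[0]=3
Ev 6: PC=7 idx=1 pred=T actual=T -> ctr[1]=3
Ev 7: PC=5 idx=1 pred=T actual=N -> ctr[1]=2
Ev 8: PC=1 idx=1 pred=T actual=N -> ctr[1]=1
Ev 9: PC=2 idx=0 pred=T actual=T -> ctr[0]=3
Ev 10: PC=1 idx=1 pred=N actual=T -> ctr[1]=2
Ev 11: PC=7 idx=1 pred=T actual=T -> ctr[1]=3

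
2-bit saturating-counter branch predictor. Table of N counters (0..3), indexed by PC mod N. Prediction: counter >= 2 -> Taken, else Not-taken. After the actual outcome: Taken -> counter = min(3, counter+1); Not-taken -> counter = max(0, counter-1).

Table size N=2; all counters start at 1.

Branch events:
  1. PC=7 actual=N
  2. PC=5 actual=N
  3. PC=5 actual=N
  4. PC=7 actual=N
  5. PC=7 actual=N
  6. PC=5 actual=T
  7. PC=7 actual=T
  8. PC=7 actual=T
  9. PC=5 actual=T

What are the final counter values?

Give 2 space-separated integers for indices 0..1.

Ev 1: PC=7 idx=1 pred=N actual=N -> ctr[1]=0
Ev 2: PC=5 idx=1 pred=N actual=N -> ctr[1]=0
Ev 3: PC=5 idx=1 pred=N actual=N -> ctr[1]=0
Ev 4: PC=7 idx=1 pred=N actual=N -> ctr[1]=0
Ev 5: PC=7 idx=1 pred=N actual=N -> ctr[1]=0
Ev 6: PC=5 idx=1 pred=N actual=T -> ctr[1]=1
Ev 7: PC=7 idx=1 pred=N actual=T -> ctr[1]=2
Ev 8: PC=7 idx=1 pred=T actual=T -> ctr[1]=3
Ev 9: PC=5 idx=1 pred=T actual=T -> ctr[1]=3

Answer: 1 3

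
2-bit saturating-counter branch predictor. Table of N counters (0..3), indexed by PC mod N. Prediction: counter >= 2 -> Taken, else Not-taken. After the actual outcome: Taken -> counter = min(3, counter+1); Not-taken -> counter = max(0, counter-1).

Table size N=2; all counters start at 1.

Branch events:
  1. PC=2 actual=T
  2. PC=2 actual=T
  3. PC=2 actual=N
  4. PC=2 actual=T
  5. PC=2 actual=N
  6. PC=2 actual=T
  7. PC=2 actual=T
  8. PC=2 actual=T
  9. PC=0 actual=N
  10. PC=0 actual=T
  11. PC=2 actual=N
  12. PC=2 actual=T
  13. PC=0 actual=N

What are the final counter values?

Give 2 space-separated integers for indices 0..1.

Ev 1: PC=2 idx=0 pred=N actual=T -> ctr[0]=2
Ev 2: PC=2 idx=0 pred=T actual=T -> ctr[0]=3
Ev 3: PC=2 idx=0 pred=T actual=N -> ctr[0]=2
Ev 4: PC=2 idx=0 pred=T actual=T -> ctr[0]=3
Ev 5: PC=2 idx=0 pred=T actual=N -> ctr[0]=2
Ev 6: PC=2 idx=0 pred=T actual=T -> ctr[0]=3
Ev 7: PC=2 idx=0 pred=T actual=T -> ctr[0]=3
Ev 8: PC=2 idx=0 pred=T actual=T -> ctr[0]=3
Ev 9: PC=0 idx=0 pred=T actual=N -> ctr[0]=2
Ev 10: PC=0 idx=0 pred=T actual=T -> ctr[0]=3
Ev 11: PC=2 idx=0 pred=T actual=N -> ctr[0]=2
Ev 12: PC=2 idx=0 pred=T actual=T -> ctr[0]=3
Ev 13: PC=0 idx=0 pred=T actual=N -> ctr[0]=2

Answer: 2 1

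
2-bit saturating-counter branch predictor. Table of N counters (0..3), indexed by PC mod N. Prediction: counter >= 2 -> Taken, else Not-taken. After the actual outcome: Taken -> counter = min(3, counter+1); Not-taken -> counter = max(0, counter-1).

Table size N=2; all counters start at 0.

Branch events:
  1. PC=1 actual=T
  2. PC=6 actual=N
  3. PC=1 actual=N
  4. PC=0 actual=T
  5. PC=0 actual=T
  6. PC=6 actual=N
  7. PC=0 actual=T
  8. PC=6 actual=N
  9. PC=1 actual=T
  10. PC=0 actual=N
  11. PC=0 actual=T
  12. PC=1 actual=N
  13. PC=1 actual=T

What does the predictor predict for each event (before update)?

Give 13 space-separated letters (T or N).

Answer: N N N N N T N T N N N N N

Derivation:
Ev 1: PC=1 idx=1 pred=N actual=T -> ctr[1]=1
Ev 2: PC=6 idx=0 pred=N actual=N -> ctr[0]=0
Ev 3: PC=1 idx=1 pred=N actual=N -> ctr[1]=0
Ev 4: PC=0 idx=0 pred=N actual=T -> ctr[0]=1
Ev 5: PC=0 idx=0 pred=N actual=T -> ctr[0]=2
Ev 6: PC=6 idx=0 pred=T actual=N -> ctr[0]=1
Ev 7: PC=0 idx=0 pred=N actual=T -> ctr[0]=2
Ev 8: PC=6 idx=0 pred=T actual=N -> ctr[0]=1
Ev 9: PC=1 idx=1 pred=N actual=T -> ctr[1]=1
Ev 10: PC=0 idx=0 pred=N actual=N -> ctr[0]=0
Ev 11: PC=0 idx=0 pred=N actual=T -> ctr[0]=1
Ev 12: PC=1 idx=1 pred=N actual=N -> ctr[1]=0
Ev 13: PC=1 idx=1 pred=N actual=T -> ctr[1]=1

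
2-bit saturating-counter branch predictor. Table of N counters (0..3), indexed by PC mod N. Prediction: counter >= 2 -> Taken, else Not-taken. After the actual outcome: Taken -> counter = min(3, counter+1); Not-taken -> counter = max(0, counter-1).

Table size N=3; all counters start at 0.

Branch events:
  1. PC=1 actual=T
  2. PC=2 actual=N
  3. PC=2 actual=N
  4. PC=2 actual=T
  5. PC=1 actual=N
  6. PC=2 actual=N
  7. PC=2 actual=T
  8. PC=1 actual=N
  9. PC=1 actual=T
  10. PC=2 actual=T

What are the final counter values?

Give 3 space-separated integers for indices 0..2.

Answer: 0 1 2

Derivation:
Ev 1: PC=1 idx=1 pred=N actual=T -> ctr[1]=1
Ev 2: PC=2 idx=2 pred=N actual=N -> ctr[2]=0
Ev 3: PC=2 idx=2 pred=N actual=N -> ctr[2]=0
Ev 4: PC=2 idx=2 pred=N actual=T -> ctr[2]=1
Ev 5: PC=1 idx=1 pred=N actual=N -> ctr[1]=0
Ev 6: PC=2 idx=2 pred=N actual=N -> ctr[2]=0
Ev 7: PC=2 idx=2 pred=N actual=T -> ctr[2]=1
Ev 8: PC=1 idx=1 pred=N actual=N -> ctr[1]=0
Ev 9: PC=1 idx=1 pred=N actual=T -> ctr[1]=1
Ev 10: PC=2 idx=2 pred=N actual=T -> ctr[2]=2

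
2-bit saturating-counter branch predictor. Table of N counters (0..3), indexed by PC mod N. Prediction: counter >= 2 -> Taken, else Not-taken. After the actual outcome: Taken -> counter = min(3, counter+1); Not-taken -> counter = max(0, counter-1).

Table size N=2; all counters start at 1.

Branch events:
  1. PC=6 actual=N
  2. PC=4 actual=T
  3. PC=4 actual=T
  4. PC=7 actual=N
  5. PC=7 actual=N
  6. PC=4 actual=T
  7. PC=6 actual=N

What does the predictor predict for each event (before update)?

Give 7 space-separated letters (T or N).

Answer: N N N N N T T

Derivation:
Ev 1: PC=6 idx=0 pred=N actual=N -> ctr[0]=0
Ev 2: PC=4 idx=0 pred=N actual=T -> ctr[0]=1
Ev 3: PC=4 idx=0 pred=N actual=T -> ctr[0]=2
Ev 4: PC=7 idx=1 pred=N actual=N -> ctr[1]=0
Ev 5: PC=7 idx=1 pred=N actual=N -> ctr[1]=0
Ev 6: PC=4 idx=0 pred=T actual=T -> ctr[0]=3
Ev 7: PC=6 idx=0 pred=T actual=N -> ctr[0]=2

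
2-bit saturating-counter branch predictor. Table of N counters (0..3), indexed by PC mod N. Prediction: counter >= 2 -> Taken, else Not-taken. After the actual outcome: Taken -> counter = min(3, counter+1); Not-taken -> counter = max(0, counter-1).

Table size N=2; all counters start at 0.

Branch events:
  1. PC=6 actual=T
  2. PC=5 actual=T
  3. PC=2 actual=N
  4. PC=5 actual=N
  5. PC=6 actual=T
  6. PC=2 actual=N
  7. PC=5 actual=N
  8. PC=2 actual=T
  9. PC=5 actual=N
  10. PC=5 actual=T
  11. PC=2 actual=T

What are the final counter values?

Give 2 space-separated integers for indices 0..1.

Answer: 2 1

Derivation:
Ev 1: PC=6 idx=0 pred=N actual=T -> ctr[0]=1
Ev 2: PC=5 idx=1 pred=N actual=T -> ctr[1]=1
Ev 3: PC=2 idx=0 pred=N actual=N -> ctr[0]=0
Ev 4: PC=5 idx=1 pred=N actual=N -> ctr[1]=0
Ev 5: PC=6 idx=0 pred=N actual=T -> ctr[0]=1
Ev 6: PC=2 idx=0 pred=N actual=N -> ctr[0]=0
Ev 7: PC=5 idx=1 pred=N actual=N -> ctr[1]=0
Ev 8: PC=2 idx=0 pred=N actual=T -> ctr[0]=1
Ev 9: PC=5 idx=1 pred=N actual=N -> ctr[1]=0
Ev 10: PC=5 idx=1 pred=N actual=T -> ctr[1]=1
Ev 11: PC=2 idx=0 pred=N actual=T -> ctr[0]=2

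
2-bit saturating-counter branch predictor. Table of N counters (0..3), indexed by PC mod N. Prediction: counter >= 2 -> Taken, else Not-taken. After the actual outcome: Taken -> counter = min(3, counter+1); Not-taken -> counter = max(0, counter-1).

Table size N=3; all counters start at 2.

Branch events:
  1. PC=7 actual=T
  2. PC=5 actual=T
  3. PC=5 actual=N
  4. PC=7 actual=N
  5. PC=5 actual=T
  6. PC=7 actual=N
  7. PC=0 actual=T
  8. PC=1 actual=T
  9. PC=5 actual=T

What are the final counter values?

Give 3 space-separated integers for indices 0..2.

Ev 1: PC=7 idx=1 pred=T actual=T -> ctr[1]=3
Ev 2: PC=5 idx=2 pred=T actual=T -> ctr[2]=3
Ev 3: PC=5 idx=2 pred=T actual=N -> ctr[2]=2
Ev 4: PC=7 idx=1 pred=T actual=N -> ctr[1]=2
Ev 5: PC=5 idx=2 pred=T actual=T -> ctr[2]=3
Ev 6: PC=7 idx=1 pred=T actual=N -> ctr[1]=1
Ev 7: PC=0 idx=0 pred=T actual=T -> ctr[0]=3
Ev 8: PC=1 idx=1 pred=N actual=T -> ctr[1]=2
Ev 9: PC=5 idx=2 pred=T actual=T -> ctr[2]=3

Answer: 3 2 3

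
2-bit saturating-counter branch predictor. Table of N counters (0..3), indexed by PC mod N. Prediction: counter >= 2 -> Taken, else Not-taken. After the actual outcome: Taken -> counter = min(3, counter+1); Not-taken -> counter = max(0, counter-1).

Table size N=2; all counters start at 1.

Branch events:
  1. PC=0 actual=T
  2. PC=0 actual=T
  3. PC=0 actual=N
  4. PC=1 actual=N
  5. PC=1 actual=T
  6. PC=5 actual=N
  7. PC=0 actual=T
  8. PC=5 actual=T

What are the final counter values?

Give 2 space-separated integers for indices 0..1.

Answer: 3 1

Derivation:
Ev 1: PC=0 idx=0 pred=N actual=T -> ctr[0]=2
Ev 2: PC=0 idx=0 pred=T actual=T -> ctr[0]=3
Ev 3: PC=0 idx=0 pred=T actual=N -> ctr[0]=2
Ev 4: PC=1 idx=1 pred=N actual=N -> ctr[1]=0
Ev 5: PC=1 idx=1 pred=N actual=T -> ctr[1]=1
Ev 6: PC=5 idx=1 pred=N actual=N -> ctr[1]=0
Ev 7: PC=0 idx=0 pred=T actual=T -> ctr[0]=3
Ev 8: PC=5 idx=1 pred=N actual=T -> ctr[1]=1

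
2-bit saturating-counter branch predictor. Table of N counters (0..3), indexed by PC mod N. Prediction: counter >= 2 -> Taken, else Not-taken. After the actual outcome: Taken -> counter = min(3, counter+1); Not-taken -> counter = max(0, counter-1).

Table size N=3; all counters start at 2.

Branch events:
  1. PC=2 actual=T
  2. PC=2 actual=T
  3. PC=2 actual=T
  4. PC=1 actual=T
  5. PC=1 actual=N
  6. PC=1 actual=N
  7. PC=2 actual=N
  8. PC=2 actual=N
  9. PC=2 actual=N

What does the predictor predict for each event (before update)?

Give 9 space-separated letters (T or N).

Ev 1: PC=2 idx=2 pred=T actual=T -> ctr[2]=3
Ev 2: PC=2 idx=2 pred=T actual=T -> ctr[2]=3
Ev 3: PC=2 idx=2 pred=T actual=T -> ctr[2]=3
Ev 4: PC=1 idx=1 pred=T actual=T -> ctr[1]=3
Ev 5: PC=1 idx=1 pred=T actual=N -> ctr[1]=2
Ev 6: PC=1 idx=1 pred=T actual=N -> ctr[1]=1
Ev 7: PC=2 idx=2 pred=T actual=N -> ctr[2]=2
Ev 8: PC=2 idx=2 pred=T actual=N -> ctr[2]=1
Ev 9: PC=2 idx=2 pred=N actual=N -> ctr[2]=0

Answer: T T T T T T T T N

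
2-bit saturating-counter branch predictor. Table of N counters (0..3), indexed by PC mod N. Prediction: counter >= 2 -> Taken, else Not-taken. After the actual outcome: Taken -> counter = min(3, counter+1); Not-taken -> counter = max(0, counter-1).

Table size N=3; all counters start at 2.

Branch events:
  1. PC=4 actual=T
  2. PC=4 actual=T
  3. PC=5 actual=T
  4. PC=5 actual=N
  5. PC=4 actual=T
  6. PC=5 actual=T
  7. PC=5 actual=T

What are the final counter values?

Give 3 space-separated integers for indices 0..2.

Ev 1: PC=4 idx=1 pred=T actual=T -> ctr[1]=3
Ev 2: PC=4 idx=1 pred=T actual=T -> ctr[1]=3
Ev 3: PC=5 idx=2 pred=T actual=T -> ctr[2]=3
Ev 4: PC=5 idx=2 pred=T actual=N -> ctr[2]=2
Ev 5: PC=4 idx=1 pred=T actual=T -> ctr[1]=3
Ev 6: PC=5 idx=2 pred=T actual=T -> ctr[2]=3
Ev 7: PC=5 idx=2 pred=T actual=T -> ctr[2]=3

Answer: 2 3 3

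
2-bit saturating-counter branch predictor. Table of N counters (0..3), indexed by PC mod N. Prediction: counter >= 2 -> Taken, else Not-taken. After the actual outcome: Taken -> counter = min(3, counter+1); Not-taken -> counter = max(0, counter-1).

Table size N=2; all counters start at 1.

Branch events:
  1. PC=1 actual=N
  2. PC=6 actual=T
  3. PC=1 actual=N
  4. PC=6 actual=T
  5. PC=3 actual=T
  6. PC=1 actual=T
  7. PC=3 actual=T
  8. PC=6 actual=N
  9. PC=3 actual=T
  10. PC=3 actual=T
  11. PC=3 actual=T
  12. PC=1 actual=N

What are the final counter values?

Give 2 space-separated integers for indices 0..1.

Ev 1: PC=1 idx=1 pred=N actual=N -> ctr[1]=0
Ev 2: PC=6 idx=0 pred=N actual=T -> ctr[0]=2
Ev 3: PC=1 idx=1 pred=N actual=N -> ctr[1]=0
Ev 4: PC=6 idx=0 pred=T actual=T -> ctr[0]=3
Ev 5: PC=3 idx=1 pred=N actual=T -> ctr[1]=1
Ev 6: PC=1 idx=1 pred=N actual=T -> ctr[1]=2
Ev 7: PC=3 idx=1 pred=T actual=T -> ctr[1]=3
Ev 8: PC=6 idx=0 pred=T actual=N -> ctr[0]=2
Ev 9: PC=3 idx=1 pred=T actual=T -> ctr[1]=3
Ev 10: PC=3 idx=1 pred=T actual=T -> ctr[1]=3
Ev 11: PC=3 idx=1 pred=T actual=T -> ctr[1]=3
Ev 12: PC=1 idx=1 pred=T actual=N -> ctr[1]=2

Answer: 2 2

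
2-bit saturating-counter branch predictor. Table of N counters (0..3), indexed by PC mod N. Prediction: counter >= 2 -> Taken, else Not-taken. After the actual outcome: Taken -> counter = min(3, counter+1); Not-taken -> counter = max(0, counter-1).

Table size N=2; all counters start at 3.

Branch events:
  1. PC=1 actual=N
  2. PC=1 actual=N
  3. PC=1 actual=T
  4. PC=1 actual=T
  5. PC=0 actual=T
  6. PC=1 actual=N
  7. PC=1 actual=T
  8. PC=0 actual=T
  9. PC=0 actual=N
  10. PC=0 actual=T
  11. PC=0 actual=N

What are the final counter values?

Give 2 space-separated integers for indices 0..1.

Ev 1: PC=1 idx=1 pred=T actual=N -> ctr[1]=2
Ev 2: PC=1 idx=1 pred=T actual=N -> ctr[1]=1
Ev 3: PC=1 idx=1 pred=N actual=T -> ctr[1]=2
Ev 4: PC=1 idx=1 pred=T actual=T -> ctr[1]=3
Ev 5: PC=0 idx=0 pred=T actual=T -> ctr[0]=3
Ev 6: PC=1 idx=1 pred=T actual=N -> ctr[1]=2
Ev 7: PC=1 idx=1 pred=T actual=T -> ctr[1]=3
Ev 8: PC=0 idx=0 pred=T actual=T -> ctr[0]=3
Ev 9: PC=0 idx=0 pred=T actual=N -> ctr[0]=2
Ev 10: PC=0 idx=0 pred=T actual=T -> ctr[0]=3
Ev 11: PC=0 idx=0 pred=T actual=N -> ctr[0]=2

Answer: 2 3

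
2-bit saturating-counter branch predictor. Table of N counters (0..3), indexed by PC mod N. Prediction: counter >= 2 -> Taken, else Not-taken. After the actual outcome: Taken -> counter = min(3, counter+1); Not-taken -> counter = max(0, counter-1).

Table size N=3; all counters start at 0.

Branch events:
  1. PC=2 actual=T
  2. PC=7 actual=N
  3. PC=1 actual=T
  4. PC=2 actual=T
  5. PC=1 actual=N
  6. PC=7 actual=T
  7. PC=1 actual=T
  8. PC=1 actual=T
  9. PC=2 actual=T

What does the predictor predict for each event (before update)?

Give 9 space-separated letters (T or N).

Ev 1: PC=2 idx=2 pred=N actual=T -> ctr[2]=1
Ev 2: PC=7 idx=1 pred=N actual=N -> ctr[1]=0
Ev 3: PC=1 idx=1 pred=N actual=T -> ctr[1]=1
Ev 4: PC=2 idx=2 pred=N actual=T -> ctr[2]=2
Ev 5: PC=1 idx=1 pred=N actual=N -> ctr[1]=0
Ev 6: PC=7 idx=1 pred=N actual=T -> ctr[1]=1
Ev 7: PC=1 idx=1 pred=N actual=T -> ctr[1]=2
Ev 8: PC=1 idx=1 pred=T actual=T -> ctr[1]=3
Ev 9: PC=2 idx=2 pred=T actual=T -> ctr[2]=3

Answer: N N N N N N N T T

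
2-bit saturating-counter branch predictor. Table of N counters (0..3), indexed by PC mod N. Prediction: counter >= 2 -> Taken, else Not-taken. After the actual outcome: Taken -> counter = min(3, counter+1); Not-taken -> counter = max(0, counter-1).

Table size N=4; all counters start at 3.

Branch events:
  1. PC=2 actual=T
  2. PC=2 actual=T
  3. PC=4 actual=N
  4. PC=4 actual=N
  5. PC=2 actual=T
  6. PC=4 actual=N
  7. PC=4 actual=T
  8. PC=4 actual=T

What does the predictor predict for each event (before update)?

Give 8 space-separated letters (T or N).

Answer: T T T T T N N N

Derivation:
Ev 1: PC=2 idx=2 pred=T actual=T -> ctr[2]=3
Ev 2: PC=2 idx=2 pred=T actual=T -> ctr[2]=3
Ev 3: PC=4 idx=0 pred=T actual=N -> ctr[0]=2
Ev 4: PC=4 idx=0 pred=T actual=N -> ctr[0]=1
Ev 5: PC=2 idx=2 pred=T actual=T -> ctr[2]=3
Ev 6: PC=4 idx=0 pred=N actual=N -> ctr[0]=0
Ev 7: PC=4 idx=0 pred=N actual=T -> ctr[0]=1
Ev 8: PC=4 idx=0 pred=N actual=T -> ctr[0]=2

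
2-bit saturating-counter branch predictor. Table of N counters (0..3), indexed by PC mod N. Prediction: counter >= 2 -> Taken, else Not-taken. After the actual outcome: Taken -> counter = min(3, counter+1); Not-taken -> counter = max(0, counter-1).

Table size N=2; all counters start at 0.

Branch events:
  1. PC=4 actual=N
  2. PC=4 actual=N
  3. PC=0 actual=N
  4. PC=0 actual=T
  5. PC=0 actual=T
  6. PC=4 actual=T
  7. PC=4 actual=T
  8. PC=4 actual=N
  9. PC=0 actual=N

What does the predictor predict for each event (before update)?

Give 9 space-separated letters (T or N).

Answer: N N N N N T T T T

Derivation:
Ev 1: PC=4 idx=0 pred=N actual=N -> ctr[0]=0
Ev 2: PC=4 idx=0 pred=N actual=N -> ctr[0]=0
Ev 3: PC=0 idx=0 pred=N actual=N -> ctr[0]=0
Ev 4: PC=0 idx=0 pred=N actual=T -> ctr[0]=1
Ev 5: PC=0 idx=0 pred=N actual=T -> ctr[0]=2
Ev 6: PC=4 idx=0 pred=T actual=T -> ctr[0]=3
Ev 7: PC=4 idx=0 pred=T actual=T -> ctr[0]=3
Ev 8: PC=4 idx=0 pred=T actual=N -> ctr[0]=2
Ev 9: PC=0 idx=0 pred=T actual=N -> ctr[0]=1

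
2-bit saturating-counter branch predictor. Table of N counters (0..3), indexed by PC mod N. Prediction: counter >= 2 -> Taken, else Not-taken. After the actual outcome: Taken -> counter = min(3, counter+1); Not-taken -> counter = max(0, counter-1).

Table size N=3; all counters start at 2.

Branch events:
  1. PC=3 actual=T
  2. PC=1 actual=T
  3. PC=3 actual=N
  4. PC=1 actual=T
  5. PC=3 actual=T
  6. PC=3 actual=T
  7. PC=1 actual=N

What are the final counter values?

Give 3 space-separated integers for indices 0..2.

Answer: 3 2 2

Derivation:
Ev 1: PC=3 idx=0 pred=T actual=T -> ctr[0]=3
Ev 2: PC=1 idx=1 pred=T actual=T -> ctr[1]=3
Ev 3: PC=3 idx=0 pred=T actual=N -> ctr[0]=2
Ev 4: PC=1 idx=1 pred=T actual=T -> ctr[1]=3
Ev 5: PC=3 idx=0 pred=T actual=T -> ctr[0]=3
Ev 6: PC=3 idx=0 pred=T actual=T -> ctr[0]=3
Ev 7: PC=1 idx=1 pred=T actual=N -> ctr[1]=2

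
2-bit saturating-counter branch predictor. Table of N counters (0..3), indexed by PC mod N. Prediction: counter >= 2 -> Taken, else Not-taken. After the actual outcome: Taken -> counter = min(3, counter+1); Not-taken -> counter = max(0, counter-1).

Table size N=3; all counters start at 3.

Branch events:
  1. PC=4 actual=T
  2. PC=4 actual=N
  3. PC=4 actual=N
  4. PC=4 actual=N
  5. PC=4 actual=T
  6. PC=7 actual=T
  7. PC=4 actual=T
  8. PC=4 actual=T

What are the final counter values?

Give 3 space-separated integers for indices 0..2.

Ev 1: PC=4 idx=1 pred=T actual=T -> ctr[1]=3
Ev 2: PC=4 idx=1 pred=T actual=N -> ctr[1]=2
Ev 3: PC=4 idx=1 pred=T actual=N -> ctr[1]=1
Ev 4: PC=4 idx=1 pred=N actual=N -> ctr[1]=0
Ev 5: PC=4 idx=1 pred=N actual=T -> ctr[1]=1
Ev 6: PC=7 idx=1 pred=N actual=T -> ctr[1]=2
Ev 7: PC=4 idx=1 pred=T actual=T -> ctr[1]=3
Ev 8: PC=4 idx=1 pred=T actual=T -> ctr[1]=3

Answer: 3 3 3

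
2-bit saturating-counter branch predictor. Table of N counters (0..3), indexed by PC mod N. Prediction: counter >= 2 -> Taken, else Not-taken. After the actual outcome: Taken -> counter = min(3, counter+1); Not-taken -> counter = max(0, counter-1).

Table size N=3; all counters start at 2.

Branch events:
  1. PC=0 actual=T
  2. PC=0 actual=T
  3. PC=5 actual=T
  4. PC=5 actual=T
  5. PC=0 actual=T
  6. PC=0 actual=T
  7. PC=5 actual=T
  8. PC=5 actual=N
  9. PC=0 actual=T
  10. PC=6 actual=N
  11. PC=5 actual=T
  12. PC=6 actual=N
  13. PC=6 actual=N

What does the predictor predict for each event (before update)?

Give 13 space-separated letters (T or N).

Answer: T T T T T T T T T T T T N

Derivation:
Ev 1: PC=0 idx=0 pred=T actual=T -> ctr[0]=3
Ev 2: PC=0 idx=0 pred=T actual=T -> ctr[0]=3
Ev 3: PC=5 idx=2 pred=T actual=T -> ctr[2]=3
Ev 4: PC=5 idx=2 pred=T actual=T -> ctr[2]=3
Ev 5: PC=0 idx=0 pred=T actual=T -> ctr[0]=3
Ev 6: PC=0 idx=0 pred=T actual=T -> ctr[0]=3
Ev 7: PC=5 idx=2 pred=T actual=T -> ctr[2]=3
Ev 8: PC=5 idx=2 pred=T actual=N -> ctr[2]=2
Ev 9: PC=0 idx=0 pred=T actual=T -> ctr[0]=3
Ev 10: PC=6 idx=0 pred=T actual=N -> ctr[0]=2
Ev 11: PC=5 idx=2 pred=T actual=T -> ctr[2]=3
Ev 12: PC=6 idx=0 pred=T actual=N -> ctr[0]=1
Ev 13: PC=6 idx=0 pred=N actual=N -> ctr[0]=0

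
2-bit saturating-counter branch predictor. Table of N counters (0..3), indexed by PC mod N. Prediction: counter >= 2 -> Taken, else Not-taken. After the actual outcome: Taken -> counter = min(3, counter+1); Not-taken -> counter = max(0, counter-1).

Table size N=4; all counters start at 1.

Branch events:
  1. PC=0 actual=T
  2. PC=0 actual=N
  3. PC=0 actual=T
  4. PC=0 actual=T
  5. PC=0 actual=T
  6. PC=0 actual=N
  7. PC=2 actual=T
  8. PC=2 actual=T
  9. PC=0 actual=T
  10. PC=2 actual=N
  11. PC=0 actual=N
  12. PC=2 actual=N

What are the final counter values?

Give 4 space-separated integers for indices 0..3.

Ev 1: PC=0 idx=0 pred=N actual=T -> ctr[0]=2
Ev 2: PC=0 idx=0 pred=T actual=N -> ctr[0]=1
Ev 3: PC=0 idx=0 pred=N actual=T -> ctr[0]=2
Ev 4: PC=0 idx=0 pred=T actual=T -> ctr[0]=3
Ev 5: PC=0 idx=0 pred=T actual=T -> ctr[0]=3
Ev 6: PC=0 idx=0 pred=T actual=N -> ctr[0]=2
Ev 7: PC=2 idx=2 pred=N actual=T -> ctr[2]=2
Ev 8: PC=2 idx=2 pred=T actual=T -> ctr[2]=3
Ev 9: PC=0 idx=0 pred=T actual=T -> ctr[0]=3
Ev 10: PC=2 idx=2 pred=T actual=N -> ctr[2]=2
Ev 11: PC=0 idx=0 pred=T actual=N -> ctr[0]=2
Ev 12: PC=2 idx=2 pred=T actual=N -> ctr[2]=1

Answer: 2 1 1 1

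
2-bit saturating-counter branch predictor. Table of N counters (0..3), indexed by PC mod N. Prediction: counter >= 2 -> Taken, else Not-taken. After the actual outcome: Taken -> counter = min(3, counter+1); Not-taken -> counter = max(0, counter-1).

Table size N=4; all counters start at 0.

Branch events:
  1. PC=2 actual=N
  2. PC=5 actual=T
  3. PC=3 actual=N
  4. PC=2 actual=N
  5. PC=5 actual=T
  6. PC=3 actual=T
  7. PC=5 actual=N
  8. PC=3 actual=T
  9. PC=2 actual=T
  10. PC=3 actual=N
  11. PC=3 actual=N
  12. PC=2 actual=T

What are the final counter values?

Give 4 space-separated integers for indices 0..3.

Ev 1: PC=2 idx=2 pred=N actual=N -> ctr[2]=0
Ev 2: PC=5 idx=1 pred=N actual=T -> ctr[1]=1
Ev 3: PC=3 idx=3 pred=N actual=N -> ctr[3]=0
Ev 4: PC=2 idx=2 pred=N actual=N -> ctr[2]=0
Ev 5: PC=5 idx=1 pred=N actual=T -> ctr[1]=2
Ev 6: PC=3 idx=3 pred=N actual=T -> ctr[3]=1
Ev 7: PC=5 idx=1 pred=T actual=N -> ctr[1]=1
Ev 8: PC=3 idx=3 pred=N actual=T -> ctr[3]=2
Ev 9: PC=2 idx=2 pred=N actual=T -> ctr[2]=1
Ev 10: PC=3 idx=3 pred=T actual=N -> ctr[3]=1
Ev 11: PC=3 idx=3 pred=N actual=N -> ctr[3]=0
Ev 12: PC=2 idx=2 pred=N actual=T -> ctr[2]=2

Answer: 0 1 2 0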